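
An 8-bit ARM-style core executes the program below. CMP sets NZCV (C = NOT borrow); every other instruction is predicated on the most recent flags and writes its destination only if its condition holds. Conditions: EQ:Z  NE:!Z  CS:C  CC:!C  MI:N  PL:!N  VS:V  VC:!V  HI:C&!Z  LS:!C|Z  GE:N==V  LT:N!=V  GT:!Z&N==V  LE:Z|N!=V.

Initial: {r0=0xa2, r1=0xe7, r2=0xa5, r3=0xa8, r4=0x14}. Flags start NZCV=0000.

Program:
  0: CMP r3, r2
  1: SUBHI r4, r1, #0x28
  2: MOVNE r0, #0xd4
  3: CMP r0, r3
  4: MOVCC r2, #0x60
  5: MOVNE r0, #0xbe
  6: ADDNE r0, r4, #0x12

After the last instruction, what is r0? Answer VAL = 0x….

VAL = 0xd1

[0] flags=0010 → (cmp)
[1] flags=0010 HI?T → r4=0xbf
[2] flags=0010 NE?T → r0=0xd4
[3] flags=0010 → (cmp)
[4] flags=0010 CC?F → skip
[5] flags=0010 NE?T → r0=0xbe
[6] flags=0010 NE?T → r0=0xd1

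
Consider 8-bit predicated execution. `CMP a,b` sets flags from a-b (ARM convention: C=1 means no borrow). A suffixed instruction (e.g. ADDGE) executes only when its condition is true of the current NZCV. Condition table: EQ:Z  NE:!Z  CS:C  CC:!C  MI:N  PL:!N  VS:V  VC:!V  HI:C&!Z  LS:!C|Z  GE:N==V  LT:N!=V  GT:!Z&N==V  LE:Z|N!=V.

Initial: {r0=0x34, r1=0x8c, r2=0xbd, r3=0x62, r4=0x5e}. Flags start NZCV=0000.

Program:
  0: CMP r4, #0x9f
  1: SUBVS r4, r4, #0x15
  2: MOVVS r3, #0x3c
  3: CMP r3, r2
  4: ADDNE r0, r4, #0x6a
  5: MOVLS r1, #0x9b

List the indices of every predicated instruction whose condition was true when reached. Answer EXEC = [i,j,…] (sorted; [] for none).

0: ✓ CMP  NZCV=1001
1: ✓ SUBVS  r4←0x49
2: ✓ MOVVS  r3←0x3c
3: ✓ CMP  NZCV=0000
4: ✓ ADDNE  r0←0xb3
5: ✓ MOVLS  r1←0x9b

EXEC = [1,2,4,5]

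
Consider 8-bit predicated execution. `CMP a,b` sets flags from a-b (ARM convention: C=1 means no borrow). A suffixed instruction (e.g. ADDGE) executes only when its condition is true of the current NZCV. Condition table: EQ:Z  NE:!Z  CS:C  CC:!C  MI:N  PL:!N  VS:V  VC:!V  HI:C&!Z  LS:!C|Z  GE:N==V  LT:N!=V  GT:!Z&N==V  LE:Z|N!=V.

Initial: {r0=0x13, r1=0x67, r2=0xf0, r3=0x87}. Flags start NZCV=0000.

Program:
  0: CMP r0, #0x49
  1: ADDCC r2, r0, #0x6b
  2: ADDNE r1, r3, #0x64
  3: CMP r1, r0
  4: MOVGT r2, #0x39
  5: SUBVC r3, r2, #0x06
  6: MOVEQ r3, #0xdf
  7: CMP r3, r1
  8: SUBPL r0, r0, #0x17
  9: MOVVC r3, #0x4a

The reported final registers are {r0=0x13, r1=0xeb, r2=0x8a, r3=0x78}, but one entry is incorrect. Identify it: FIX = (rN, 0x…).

FIX = (r2, 0x7e)

[0] flags=1000 → (cmp)
[1] flags=1000 CC?T → r2=0x7e
[2] flags=1000 NE?T → r1=0xeb
[3] flags=1010 → (cmp)
[4] flags=1010 GT?F → skip
[5] flags=1010 VC?T → r3=0x78
[6] flags=1010 EQ?F → skip
[7] flags=1001 → (cmp)
[8] flags=1001 PL?F → skip
[9] flags=1001 VC?F → skip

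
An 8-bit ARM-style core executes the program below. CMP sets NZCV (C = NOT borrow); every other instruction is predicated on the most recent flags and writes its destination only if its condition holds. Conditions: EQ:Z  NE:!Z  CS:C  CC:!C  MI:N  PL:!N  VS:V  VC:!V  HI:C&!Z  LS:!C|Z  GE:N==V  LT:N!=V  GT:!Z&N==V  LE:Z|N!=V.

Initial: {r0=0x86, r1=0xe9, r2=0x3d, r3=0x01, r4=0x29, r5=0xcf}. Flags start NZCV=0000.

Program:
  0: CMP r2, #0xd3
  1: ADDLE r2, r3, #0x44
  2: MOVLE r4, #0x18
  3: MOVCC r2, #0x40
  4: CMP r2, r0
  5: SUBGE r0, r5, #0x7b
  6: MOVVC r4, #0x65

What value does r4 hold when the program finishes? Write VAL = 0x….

VAL = 0x29

[0] flags=0000 → (cmp)
[1] flags=0000 LE?F → skip
[2] flags=0000 LE?F → skip
[3] flags=0000 CC?T → r2=0x40
[4] flags=1001 → (cmp)
[5] flags=1001 GE?T → r0=0x54
[6] flags=1001 VC?F → skip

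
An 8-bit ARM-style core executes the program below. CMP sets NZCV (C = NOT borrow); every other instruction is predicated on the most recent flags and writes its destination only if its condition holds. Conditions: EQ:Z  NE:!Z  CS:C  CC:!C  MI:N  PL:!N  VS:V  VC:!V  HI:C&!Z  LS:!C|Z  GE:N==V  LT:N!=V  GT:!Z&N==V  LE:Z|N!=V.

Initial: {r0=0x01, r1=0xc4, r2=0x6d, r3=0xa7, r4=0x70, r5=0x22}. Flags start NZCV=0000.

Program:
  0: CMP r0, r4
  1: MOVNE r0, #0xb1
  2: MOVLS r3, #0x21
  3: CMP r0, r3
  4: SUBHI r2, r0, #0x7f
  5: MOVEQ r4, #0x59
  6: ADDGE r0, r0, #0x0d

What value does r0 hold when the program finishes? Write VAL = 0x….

[0] flags=1000 → (cmp)
[1] flags=1000 NE?T → r0=0xb1
[2] flags=1000 LS?T → r3=0x21
[3] flags=1010 → (cmp)
[4] flags=1010 HI?T → r2=0x32
[5] flags=1010 EQ?F → skip
[6] flags=1010 GE?F → skip

VAL = 0xb1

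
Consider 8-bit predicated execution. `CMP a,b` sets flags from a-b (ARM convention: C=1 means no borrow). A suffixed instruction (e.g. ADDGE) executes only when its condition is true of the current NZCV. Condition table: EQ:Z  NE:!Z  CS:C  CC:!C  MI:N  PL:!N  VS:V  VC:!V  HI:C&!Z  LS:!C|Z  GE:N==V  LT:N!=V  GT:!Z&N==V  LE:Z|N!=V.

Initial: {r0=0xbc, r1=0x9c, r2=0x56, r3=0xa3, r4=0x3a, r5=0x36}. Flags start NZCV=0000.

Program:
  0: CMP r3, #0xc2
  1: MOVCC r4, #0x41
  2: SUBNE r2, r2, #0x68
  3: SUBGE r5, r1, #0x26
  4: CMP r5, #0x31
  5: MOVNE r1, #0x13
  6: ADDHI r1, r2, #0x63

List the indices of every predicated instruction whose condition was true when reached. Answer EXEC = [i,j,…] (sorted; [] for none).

0: ✓ CMP  NZCV=1000
1: ✓ MOVCC  r4←0x41
2: ✓ SUBNE  r2←0xee
3: · SUBGE
4: ✓ CMP  NZCV=0010
5: ✓ MOVNE  r1←0x13
6: ✓ ADDHI  r1←0x51

EXEC = [1,2,5,6]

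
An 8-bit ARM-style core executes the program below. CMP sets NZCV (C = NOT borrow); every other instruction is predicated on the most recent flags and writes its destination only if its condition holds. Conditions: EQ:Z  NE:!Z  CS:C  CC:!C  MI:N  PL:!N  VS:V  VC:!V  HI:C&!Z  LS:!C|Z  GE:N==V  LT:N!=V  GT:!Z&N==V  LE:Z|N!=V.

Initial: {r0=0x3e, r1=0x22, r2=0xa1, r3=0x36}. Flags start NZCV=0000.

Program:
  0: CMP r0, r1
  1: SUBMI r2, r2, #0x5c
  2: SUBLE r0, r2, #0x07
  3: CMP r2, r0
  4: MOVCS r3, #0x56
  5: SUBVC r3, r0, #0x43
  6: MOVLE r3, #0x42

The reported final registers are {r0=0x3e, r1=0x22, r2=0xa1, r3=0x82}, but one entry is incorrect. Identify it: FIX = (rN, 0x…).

FIX = (r3, 0x42)

0: ✓ CMP  NZCV=0010
1: · SUBMI
2: · SUBLE
3: ✓ CMP  NZCV=0011
4: ✓ MOVCS  r3←0x56
5: · SUBVC
6: ✓ MOVLE  r3←0x42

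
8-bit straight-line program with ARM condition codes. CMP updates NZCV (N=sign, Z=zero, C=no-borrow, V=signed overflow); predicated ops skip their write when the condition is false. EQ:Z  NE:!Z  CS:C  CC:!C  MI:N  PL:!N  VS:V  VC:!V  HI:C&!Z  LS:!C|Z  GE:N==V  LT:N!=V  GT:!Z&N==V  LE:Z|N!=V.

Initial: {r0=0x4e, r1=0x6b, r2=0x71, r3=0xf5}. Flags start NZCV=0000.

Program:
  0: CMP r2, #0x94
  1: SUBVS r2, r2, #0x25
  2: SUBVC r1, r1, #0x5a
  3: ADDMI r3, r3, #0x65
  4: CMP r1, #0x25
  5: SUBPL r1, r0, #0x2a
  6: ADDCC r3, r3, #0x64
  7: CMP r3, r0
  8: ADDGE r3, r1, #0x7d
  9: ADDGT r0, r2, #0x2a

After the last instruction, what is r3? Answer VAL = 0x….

VAL = 0xa1

0: ✓ CMP  NZCV=1001
1: ✓ SUBVS  r2←0x4c
2: · SUBVC
3: ✓ ADDMI  r3←0x5a
4: ✓ CMP  NZCV=0010
5: ✓ SUBPL  r1←0x24
6: · ADDCC
7: ✓ CMP  NZCV=0010
8: ✓ ADDGE  r3←0xa1
9: ✓ ADDGT  r0←0x76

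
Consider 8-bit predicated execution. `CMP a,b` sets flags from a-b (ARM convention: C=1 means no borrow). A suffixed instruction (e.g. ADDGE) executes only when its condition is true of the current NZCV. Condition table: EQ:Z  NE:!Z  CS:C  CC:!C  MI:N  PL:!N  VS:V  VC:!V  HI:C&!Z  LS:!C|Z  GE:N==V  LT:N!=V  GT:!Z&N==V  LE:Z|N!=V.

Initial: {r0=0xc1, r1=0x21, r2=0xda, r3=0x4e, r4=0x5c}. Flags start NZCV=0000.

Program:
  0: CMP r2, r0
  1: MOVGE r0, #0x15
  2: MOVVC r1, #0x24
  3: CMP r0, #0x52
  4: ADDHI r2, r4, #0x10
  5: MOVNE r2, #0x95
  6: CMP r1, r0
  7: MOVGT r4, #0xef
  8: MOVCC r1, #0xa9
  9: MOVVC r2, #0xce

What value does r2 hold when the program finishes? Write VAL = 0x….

[0] flags=0010 → (cmp)
[1] flags=0010 GE?T → r0=0x15
[2] flags=0010 VC?T → r1=0x24
[3] flags=1000 → (cmp)
[4] flags=1000 HI?F → skip
[5] flags=1000 NE?T → r2=0x95
[6] flags=0010 → (cmp)
[7] flags=0010 GT?T → r4=0xef
[8] flags=0010 CC?F → skip
[9] flags=0010 VC?T → r2=0xce

VAL = 0xce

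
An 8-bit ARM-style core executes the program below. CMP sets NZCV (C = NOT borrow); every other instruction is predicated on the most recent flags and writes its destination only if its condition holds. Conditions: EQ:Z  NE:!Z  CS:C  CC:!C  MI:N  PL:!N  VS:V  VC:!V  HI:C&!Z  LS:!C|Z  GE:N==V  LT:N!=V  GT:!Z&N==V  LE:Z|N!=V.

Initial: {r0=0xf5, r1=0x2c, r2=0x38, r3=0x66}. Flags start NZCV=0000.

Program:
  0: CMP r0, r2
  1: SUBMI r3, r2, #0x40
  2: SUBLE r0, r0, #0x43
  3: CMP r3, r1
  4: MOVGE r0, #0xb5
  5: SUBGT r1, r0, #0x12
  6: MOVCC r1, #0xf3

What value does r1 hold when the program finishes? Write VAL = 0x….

VAL = 0x2c

0: ✓ CMP  NZCV=1010
1: ✓ SUBMI  r3←0xf8
2: ✓ SUBLE  r0←0xb2
3: ✓ CMP  NZCV=1010
4: · MOVGE
5: · SUBGT
6: · MOVCC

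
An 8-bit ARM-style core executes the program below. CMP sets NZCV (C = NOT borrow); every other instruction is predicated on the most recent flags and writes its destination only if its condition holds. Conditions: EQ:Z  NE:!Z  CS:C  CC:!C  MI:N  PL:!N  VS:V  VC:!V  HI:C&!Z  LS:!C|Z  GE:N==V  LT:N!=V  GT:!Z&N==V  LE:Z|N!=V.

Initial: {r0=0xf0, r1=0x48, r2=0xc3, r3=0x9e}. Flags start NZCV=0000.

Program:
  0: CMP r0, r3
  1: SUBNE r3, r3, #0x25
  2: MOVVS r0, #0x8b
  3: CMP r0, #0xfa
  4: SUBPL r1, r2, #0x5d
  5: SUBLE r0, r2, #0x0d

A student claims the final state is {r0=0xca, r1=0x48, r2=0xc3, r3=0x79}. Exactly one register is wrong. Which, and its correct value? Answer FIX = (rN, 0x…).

FIX = (r0, 0xb6)

0: ✓ CMP  NZCV=0010
1: ✓ SUBNE  r3←0x79
2: · MOVVS
3: ✓ CMP  NZCV=1000
4: · SUBPL
5: ✓ SUBLE  r0←0xb6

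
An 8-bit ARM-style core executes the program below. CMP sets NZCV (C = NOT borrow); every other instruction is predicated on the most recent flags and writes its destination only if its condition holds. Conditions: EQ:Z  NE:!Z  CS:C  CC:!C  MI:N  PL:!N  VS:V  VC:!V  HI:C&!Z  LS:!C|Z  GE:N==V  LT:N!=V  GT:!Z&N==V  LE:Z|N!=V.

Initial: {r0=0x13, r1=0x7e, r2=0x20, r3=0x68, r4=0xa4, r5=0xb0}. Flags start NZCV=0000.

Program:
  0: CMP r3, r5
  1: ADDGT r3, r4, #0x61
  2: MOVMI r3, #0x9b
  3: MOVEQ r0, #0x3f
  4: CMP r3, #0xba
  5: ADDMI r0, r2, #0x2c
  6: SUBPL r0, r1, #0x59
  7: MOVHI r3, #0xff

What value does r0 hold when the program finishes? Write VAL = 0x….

[0] flags=1001 → (cmp)
[1] flags=1001 GT?T → r3=0x05
[2] flags=1001 MI?T → r3=0x9b
[3] flags=1001 EQ?F → skip
[4] flags=1000 → (cmp)
[5] flags=1000 MI?T → r0=0x4c
[6] flags=1000 PL?F → skip
[7] flags=1000 HI?F → skip

VAL = 0x4c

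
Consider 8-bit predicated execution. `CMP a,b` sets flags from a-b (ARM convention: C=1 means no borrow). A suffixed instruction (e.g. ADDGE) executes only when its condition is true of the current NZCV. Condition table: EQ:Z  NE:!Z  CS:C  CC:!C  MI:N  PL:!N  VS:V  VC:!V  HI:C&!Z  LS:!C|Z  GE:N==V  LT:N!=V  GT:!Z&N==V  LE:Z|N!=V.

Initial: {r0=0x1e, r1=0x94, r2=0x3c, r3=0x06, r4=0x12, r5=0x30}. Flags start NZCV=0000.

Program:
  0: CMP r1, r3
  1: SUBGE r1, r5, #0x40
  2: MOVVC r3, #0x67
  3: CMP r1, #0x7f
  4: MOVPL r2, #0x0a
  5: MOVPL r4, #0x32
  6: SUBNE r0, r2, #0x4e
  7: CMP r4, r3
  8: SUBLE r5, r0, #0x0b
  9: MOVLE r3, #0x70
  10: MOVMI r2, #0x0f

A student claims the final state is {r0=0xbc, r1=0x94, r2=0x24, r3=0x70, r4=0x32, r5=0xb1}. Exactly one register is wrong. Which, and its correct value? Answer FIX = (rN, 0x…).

0: ✓ CMP  NZCV=1010
1: · SUBGE
2: ✓ MOVVC  r3←0x67
3: ✓ CMP  NZCV=0011
4: ✓ MOVPL  r2←0x0a
5: ✓ MOVPL  r4←0x32
6: ✓ SUBNE  r0←0xbc
7: ✓ CMP  NZCV=1000
8: ✓ SUBLE  r5←0xb1
9: ✓ MOVLE  r3←0x70
10: ✓ MOVMI  r2←0x0f

FIX = (r2, 0x0f)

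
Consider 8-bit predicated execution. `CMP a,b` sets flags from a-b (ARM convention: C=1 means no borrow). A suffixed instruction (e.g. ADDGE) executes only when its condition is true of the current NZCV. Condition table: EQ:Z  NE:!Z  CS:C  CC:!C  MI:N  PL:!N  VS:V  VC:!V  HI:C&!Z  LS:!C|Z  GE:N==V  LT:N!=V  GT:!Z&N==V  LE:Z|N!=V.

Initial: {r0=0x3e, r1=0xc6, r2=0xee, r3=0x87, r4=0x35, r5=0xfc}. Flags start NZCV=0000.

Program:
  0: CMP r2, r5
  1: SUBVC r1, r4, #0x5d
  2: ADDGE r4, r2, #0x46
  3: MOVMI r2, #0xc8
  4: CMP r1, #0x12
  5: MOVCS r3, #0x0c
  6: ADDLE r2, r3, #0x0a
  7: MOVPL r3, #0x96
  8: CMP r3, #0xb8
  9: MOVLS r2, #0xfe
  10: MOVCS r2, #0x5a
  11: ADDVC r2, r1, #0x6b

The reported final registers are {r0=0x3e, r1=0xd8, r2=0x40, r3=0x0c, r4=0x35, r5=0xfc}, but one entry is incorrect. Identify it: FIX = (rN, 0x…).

0: ✓ CMP  NZCV=1000
1: ✓ SUBVC  r1←0xd8
2: · ADDGE
3: ✓ MOVMI  r2←0xc8
4: ✓ CMP  NZCV=1010
5: ✓ MOVCS  r3←0x0c
6: ✓ ADDLE  r2←0x16
7: · MOVPL
8: ✓ CMP  NZCV=0000
9: ✓ MOVLS  r2←0xfe
10: · MOVCS
11: ✓ ADDVC  r2←0x43

FIX = (r2, 0x43)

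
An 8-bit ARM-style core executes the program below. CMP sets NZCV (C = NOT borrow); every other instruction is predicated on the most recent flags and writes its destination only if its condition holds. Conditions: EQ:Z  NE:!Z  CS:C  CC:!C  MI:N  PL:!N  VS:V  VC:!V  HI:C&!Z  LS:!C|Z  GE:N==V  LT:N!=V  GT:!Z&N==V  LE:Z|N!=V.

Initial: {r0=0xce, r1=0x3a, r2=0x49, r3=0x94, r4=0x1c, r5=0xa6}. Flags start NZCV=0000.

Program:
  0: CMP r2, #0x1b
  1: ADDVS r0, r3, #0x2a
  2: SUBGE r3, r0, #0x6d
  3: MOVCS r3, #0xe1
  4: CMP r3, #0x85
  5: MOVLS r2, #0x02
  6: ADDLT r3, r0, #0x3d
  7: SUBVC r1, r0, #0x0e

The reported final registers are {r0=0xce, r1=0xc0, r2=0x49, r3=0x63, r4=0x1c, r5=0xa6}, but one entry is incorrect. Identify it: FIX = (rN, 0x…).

FIX = (r3, 0xe1)

0: ✓ CMP  NZCV=0010
1: · ADDVS
2: ✓ SUBGE  r3←0x61
3: ✓ MOVCS  r3←0xe1
4: ✓ CMP  NZCV=0010
5: · MOVLS
6: · ADDLT
7: ✓ SUBVC  r1←0xc0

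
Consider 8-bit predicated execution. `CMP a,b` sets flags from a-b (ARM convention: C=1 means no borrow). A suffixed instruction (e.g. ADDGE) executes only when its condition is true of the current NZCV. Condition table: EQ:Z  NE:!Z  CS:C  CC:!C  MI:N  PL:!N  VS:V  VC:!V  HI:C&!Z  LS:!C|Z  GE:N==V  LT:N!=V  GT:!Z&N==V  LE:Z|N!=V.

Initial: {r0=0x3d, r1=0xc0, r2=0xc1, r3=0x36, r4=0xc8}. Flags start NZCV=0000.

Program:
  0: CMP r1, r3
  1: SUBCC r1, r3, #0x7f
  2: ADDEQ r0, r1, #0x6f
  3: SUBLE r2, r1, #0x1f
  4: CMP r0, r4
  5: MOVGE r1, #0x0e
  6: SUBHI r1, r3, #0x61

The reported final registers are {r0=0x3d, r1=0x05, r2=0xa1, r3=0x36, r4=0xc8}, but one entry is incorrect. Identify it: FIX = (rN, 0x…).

FIX = (r1, 0x0e)

[0] flags=1010 → (cmp)
[1] flags=1010 CC?F → skip
[2] flags=1010 EQ?F → skip
[3] flags=1010 LE?T → r2=0xa1
[4] flags=0000 → (cmp)
[5] flags=0000 GE?T → r1=0x0e
[6] flags=0000 HI?F → skip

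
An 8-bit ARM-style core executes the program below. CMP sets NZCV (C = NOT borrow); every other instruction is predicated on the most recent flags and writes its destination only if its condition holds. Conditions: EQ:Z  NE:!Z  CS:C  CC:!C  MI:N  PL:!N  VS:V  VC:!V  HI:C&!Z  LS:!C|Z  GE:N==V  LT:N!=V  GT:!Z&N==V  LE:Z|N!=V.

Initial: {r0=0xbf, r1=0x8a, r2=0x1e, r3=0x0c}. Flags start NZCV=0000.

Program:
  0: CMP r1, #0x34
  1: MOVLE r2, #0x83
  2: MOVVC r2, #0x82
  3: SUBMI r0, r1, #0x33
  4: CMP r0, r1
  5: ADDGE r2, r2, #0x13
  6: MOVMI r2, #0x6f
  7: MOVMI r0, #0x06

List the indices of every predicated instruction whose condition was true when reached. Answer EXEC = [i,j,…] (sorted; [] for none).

EXEC = [1,5]

0: ✓ CMP  NZCV=0011
1: ✓ MOVLE  r2←0x83
2: · MOVVC
3: · SUBMI
4: ✓ CMP  NZCV=0010
5: ✓ ADDGE  r2←0x96
6: · MOVMI
7: · MOVMI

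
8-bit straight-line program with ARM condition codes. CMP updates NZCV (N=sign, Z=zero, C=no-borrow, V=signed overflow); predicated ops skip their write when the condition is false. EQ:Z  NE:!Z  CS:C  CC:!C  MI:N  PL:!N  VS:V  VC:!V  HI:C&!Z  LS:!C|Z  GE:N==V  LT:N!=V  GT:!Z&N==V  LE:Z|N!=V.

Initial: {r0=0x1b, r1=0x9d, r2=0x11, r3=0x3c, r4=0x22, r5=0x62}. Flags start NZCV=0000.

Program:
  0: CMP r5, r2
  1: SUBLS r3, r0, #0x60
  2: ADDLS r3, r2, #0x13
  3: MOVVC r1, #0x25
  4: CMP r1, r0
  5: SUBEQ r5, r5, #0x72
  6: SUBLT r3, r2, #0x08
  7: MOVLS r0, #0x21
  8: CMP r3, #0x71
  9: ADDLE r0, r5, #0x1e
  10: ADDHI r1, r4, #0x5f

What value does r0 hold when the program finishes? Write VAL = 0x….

VAL = 0x80

0: ✓ CMP  NZCV=0010
1: · SUBLS
2: · ADDLS
3: ✓ MOVVC  r1←0x25
4: ✓ CMP  NZCV=0010
5: · SUBEQ
6: · SUBLT
7: · MOVLS
8: ✓ CMP  NZCV=1000
9: ✓ ADDLE  r0←0x80
10: · ADDHI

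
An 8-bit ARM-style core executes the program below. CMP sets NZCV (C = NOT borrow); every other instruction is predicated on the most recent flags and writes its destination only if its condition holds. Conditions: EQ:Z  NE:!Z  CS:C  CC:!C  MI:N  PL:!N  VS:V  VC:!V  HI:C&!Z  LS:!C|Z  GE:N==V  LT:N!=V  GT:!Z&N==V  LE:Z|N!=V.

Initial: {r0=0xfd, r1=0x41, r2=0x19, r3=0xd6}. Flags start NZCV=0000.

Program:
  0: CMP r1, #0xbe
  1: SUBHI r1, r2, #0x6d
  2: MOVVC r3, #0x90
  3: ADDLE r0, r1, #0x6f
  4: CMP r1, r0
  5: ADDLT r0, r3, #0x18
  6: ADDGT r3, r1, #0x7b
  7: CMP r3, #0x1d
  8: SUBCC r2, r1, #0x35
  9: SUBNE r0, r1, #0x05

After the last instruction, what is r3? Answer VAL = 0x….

VAL = 0xbc

[0] flags=1001 → (cmp)
[1] flags=1001 HI?F → skip
[2] flags=1001 VC?F → skip
[3] flags=1001 LE?F → skip
[4] flags=0000 → (cmp)
[5] flags=0000 LT?F → skip
[6] flags=0000 GT?T → r3=0xbc
[7] flags=1010 → (cmp)
[8] flags=1010 CC?F → skip
[9] flags=1010 NE?T → r0=0x3c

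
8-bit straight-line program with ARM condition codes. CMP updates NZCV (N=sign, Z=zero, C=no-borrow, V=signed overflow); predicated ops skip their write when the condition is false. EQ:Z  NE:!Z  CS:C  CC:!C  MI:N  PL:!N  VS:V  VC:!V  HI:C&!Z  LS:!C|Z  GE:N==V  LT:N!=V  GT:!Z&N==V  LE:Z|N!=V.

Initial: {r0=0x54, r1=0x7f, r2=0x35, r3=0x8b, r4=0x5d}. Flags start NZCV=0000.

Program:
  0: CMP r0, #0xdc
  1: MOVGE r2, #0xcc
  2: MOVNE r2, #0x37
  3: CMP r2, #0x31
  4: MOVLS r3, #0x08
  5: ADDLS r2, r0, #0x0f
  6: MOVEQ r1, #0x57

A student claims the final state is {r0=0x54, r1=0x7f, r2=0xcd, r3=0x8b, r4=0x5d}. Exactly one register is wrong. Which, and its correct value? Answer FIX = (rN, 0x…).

[0] flags=0000 → (cmp)
[1] flags=0000 GE?T → r2=0xcc
[2] flags=0000 NE?T → r2=0x37
[3] flags=0010 → (cmp)
[4] flags=0010 LS?F → skip
[5] flags=0010 LS?F → skip
[6] flags=0010 EQ?F → skip

FIX = (r2, 0x37)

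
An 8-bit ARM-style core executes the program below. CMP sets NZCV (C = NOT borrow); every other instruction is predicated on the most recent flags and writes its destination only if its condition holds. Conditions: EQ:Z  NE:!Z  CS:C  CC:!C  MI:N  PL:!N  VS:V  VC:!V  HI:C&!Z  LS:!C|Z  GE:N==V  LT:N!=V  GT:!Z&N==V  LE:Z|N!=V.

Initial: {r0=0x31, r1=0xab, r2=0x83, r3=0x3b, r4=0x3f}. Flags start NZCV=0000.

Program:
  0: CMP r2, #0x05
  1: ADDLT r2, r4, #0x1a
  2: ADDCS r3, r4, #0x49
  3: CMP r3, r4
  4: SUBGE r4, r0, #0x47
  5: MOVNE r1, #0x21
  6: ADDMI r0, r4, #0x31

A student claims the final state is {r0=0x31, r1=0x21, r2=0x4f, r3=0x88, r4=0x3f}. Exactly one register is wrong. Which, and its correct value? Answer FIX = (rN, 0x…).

0: ✓ CMP  NZCV=0011
1: ✓ ADDLT  r2←0x59
2: ✓ ADDCS  r3←0x88
3: ✓ CMP  NZCV=0011
4: · SUBGE
5: ✓ MOVNE  r1←0x21
6: · ADDMI

FIX = (r2, 0x59)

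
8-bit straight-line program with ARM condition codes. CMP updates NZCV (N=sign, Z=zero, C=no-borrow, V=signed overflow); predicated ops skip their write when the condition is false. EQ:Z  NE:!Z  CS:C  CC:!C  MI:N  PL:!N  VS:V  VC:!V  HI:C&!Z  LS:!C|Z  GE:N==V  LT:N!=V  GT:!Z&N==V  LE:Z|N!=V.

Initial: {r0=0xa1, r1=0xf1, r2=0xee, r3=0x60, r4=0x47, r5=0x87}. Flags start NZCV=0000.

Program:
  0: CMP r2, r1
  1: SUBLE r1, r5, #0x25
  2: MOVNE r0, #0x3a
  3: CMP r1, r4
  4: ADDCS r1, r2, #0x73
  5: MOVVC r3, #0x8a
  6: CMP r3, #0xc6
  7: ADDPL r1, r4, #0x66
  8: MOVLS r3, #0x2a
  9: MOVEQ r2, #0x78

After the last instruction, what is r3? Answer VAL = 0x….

0: ✓ CMP  NZCV=1000
1: ✓ SUBLE  r1←0x62
2: ✓ MOVNE  r0←0x3a
3: ✓ CMP  NZCV=0010
4: ✓ ADDCS  r1←0x61
5: ✓ MOVVC  r3←0x8a
6: ✓ CMP  NZCV=1000
7: · ADDPL
8: ✓ MOVLS  r3←0x2a
9: · MOVEQ

VAL = 0x2a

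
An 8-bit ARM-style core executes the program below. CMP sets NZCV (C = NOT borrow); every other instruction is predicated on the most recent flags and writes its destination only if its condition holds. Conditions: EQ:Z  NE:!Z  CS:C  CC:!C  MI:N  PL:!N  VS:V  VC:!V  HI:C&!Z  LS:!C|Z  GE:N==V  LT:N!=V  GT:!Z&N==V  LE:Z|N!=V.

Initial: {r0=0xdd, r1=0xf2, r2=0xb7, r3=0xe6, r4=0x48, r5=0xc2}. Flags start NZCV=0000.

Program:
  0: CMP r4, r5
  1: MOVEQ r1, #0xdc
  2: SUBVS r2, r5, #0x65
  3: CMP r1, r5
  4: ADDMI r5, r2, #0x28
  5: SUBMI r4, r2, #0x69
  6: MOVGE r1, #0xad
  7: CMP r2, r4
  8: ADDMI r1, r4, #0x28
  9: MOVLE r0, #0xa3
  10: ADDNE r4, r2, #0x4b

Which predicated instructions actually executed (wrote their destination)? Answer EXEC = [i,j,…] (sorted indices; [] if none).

[0] flags=1001 → (cmp)
[1] flags=1001 EQ?F → skip
[2] flags=1001 VS?T → r2=0x5d
[3] flags=0010 → (cmp)
[4] flags=0010 MI?F → skip
[5] flags=0010 MI?F → skip
[6] flags=0010 GE?T → r1=0xad
[7] flags=0010 → (cmp)
[8] flags=0010 MI?F → skip
[9] flags=0010 LE?F → skip
[10] flags=0010 NE?T → r4=0xa8

EXEC = [2,6,10]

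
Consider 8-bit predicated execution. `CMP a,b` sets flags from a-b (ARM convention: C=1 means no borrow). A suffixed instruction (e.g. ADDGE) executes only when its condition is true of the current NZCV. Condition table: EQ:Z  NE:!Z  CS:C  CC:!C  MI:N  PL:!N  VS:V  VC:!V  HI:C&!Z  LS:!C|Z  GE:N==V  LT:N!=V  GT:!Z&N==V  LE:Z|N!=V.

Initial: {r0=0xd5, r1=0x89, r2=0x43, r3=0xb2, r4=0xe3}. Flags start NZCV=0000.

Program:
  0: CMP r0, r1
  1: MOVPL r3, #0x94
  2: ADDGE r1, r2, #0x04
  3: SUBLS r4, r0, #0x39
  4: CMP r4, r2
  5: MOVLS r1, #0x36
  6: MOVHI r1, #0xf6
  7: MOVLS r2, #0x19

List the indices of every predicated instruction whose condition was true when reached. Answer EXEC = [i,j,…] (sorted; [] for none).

EXEC = [1,2,6]

[0] flags=0010 → (cmp)
[1] flags=0010 PL?T → r3=0x94
[2] flags=0010 GE?T → r1=0x47
[3] flags=0010 LS?F → skip
[4] flags=1010 → (cmp)
[5] flags=1010 LS?F → skip
[6] flags=1010 HI?T → r1=0xf6
[7] flags=1010 LS?F → skip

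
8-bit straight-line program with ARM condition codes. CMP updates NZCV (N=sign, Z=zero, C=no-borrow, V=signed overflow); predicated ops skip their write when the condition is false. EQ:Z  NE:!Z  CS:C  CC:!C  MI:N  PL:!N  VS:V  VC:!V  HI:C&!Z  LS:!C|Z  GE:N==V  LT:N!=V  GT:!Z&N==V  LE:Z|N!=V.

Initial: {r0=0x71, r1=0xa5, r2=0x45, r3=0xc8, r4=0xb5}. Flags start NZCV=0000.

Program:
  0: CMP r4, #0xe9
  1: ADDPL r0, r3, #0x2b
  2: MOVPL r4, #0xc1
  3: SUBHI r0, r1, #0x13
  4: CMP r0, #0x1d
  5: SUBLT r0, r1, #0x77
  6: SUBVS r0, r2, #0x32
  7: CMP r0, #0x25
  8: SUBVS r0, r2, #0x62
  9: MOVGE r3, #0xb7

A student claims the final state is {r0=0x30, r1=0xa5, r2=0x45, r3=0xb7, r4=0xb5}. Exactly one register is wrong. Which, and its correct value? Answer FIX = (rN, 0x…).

FIX = (r0, 0x71)

[0] flags=1000 → (cmp)
[1] flags=1000 PL?F → skip
[2] flags=1000 PL?F → skip
[3] flags=1000 HI?F → skip
[4] flags=0010 → (cmp)
[5] flags=0010 LT?F → skip
[6] flags=0010 VS?F → skip
[7] flags=0010 → (cmp)
[8] flags=0010 VS?F → skip
[9] flags=0010 GE?T → r3=0xb7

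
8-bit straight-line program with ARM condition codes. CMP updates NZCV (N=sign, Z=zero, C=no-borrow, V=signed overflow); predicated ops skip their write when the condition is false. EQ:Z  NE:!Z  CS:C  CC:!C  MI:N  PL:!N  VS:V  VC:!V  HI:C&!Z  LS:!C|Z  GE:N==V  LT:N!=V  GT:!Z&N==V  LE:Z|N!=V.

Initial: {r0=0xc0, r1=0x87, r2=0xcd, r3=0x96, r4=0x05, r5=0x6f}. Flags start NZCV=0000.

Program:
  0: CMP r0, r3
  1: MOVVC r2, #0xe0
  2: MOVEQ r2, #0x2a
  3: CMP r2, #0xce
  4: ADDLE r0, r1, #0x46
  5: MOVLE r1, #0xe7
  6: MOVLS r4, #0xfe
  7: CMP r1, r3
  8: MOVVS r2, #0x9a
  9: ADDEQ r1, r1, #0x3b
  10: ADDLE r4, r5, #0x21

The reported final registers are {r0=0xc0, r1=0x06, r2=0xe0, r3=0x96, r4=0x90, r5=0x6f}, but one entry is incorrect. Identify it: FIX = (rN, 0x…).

[0] flags=0010 → (cmp)
[1] flags=0010 VC?T → r2=0xe0
[2] flags=0010 EQ?F → skip
[3] flags=0010 → (cmp)
[4] flags=0010 LE?F → skip
[5] flags=0010 LE?F → skip
[6] flags=0010 LS?F → skip
[7] flags=1000 → (cmp)
[8] flags=1000 VS?F → skip
[9] flags=1000 EQ?F → skip
[10] flags=1000 LE?T → r4=0x90

FIX = (r1, 0x87)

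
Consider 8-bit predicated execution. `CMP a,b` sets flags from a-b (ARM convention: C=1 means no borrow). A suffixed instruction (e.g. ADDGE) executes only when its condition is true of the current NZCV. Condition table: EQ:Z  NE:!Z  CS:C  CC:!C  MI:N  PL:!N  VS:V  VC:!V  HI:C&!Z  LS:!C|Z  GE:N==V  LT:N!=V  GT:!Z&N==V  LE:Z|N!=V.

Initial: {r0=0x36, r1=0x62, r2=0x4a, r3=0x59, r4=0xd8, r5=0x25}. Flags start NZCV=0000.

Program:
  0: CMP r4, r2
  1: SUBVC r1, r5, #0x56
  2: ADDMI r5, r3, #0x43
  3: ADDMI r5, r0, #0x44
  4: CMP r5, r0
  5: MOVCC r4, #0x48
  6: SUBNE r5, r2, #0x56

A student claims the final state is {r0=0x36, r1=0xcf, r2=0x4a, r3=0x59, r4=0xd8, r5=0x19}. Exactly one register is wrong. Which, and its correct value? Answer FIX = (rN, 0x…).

FIX = (r5, 0xf4)

0: ✓ CMP  NZCV=1010
1: ✓ SUBVC  r1←0xcf
2: ✓ ADDMI  r5←0x9c
3: ✓ ADDMI  r5←0x7a
4: ✓ CMP  NZCV=0010
5: · MOVCC
6: ✓ SUBNE  r5←0xf4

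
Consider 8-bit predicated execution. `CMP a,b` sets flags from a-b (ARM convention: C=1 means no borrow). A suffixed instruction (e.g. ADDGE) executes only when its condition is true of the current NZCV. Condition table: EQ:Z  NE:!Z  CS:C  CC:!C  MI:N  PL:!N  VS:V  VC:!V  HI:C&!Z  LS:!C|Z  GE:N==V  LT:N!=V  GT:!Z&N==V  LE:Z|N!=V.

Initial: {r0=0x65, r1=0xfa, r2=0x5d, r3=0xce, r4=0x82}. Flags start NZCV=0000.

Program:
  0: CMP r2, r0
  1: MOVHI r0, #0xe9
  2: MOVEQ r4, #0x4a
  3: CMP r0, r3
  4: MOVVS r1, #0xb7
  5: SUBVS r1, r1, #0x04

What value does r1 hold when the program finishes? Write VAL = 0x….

[0] flags=1000 → (cmp)
[1] flags=1000 HI?F → skip
[2] flags=1000 EQ?F → skip
[3] flags=1001 → (cmp)
[4] flags=1001 VS?T → r1=0xb7
[5] flags=1001 VS?T → r1=0xb3

VAL = 0xb3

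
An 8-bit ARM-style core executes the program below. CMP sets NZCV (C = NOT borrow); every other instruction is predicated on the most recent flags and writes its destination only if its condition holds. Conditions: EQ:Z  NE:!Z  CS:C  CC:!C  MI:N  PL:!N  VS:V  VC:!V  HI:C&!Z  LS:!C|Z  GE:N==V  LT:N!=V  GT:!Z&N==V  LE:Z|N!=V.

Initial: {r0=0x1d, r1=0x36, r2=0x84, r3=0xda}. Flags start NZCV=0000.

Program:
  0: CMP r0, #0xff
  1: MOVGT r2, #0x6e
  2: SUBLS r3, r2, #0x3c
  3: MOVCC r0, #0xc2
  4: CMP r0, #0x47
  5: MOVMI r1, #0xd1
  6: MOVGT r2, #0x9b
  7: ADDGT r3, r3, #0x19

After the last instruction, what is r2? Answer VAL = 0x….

VAL = 0x6e

0: ✓ CMP  NZCV=0000
1: ✓ MOVGT  r2←0x6e
2: ✓ SUBLS  r3←0x32
3: ✓ MOVCC  r0←0xc2
4: ✓ CMP  NZCV=0011
5: · MOVMI
6: · MOVGT
7: · ADDGT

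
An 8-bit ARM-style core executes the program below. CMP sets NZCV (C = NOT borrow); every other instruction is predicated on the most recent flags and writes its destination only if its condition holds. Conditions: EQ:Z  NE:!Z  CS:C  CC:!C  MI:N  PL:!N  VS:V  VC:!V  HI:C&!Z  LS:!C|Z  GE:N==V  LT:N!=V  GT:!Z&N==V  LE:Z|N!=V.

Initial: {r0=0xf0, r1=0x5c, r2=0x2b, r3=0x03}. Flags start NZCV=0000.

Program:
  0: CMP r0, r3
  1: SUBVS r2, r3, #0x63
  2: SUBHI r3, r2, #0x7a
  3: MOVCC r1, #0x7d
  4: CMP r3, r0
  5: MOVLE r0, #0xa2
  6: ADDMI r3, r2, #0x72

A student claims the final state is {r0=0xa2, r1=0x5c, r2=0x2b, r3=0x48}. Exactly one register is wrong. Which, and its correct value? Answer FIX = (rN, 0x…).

0: ✓ CMP  NZCV=1010
1: · SUBVS
2: ✓ SUBHI  r3←0xb1
3: · MOVCC
4: ✓ CMP  NZCV=1000
5: ✓ MOVLE  r0←0xa2
6: ✓ ADDMI  r3←0x9d

FIX = (r3, 0x9d)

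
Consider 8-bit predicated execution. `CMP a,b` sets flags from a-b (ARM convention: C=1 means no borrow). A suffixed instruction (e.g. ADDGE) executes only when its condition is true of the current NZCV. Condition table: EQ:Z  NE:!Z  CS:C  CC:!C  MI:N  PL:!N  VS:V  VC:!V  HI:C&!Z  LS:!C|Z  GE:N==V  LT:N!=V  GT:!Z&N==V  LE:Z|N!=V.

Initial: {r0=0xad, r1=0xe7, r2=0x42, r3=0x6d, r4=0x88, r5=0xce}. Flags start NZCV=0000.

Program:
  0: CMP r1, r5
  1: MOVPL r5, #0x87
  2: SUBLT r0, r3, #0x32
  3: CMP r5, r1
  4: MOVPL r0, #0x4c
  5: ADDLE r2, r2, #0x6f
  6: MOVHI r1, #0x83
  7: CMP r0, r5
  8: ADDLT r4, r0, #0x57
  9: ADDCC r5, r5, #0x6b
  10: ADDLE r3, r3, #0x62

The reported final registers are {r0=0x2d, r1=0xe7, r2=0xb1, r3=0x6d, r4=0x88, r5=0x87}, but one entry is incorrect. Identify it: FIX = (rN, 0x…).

FIX = (r0, 0xad)

0: ✓ CMP  NZCV=0010
1: ✓ MOVPL  r5←0x87
2: · SUBLT
3: ✓ CMP  NZCV=1000
4: · MOVPL
5: ✓ ADDLE  r2←0xb1
6: · MOVHI
7: ✓ CMP  NZCV=0010
8: · ADDLT
9: · ADDCC
10: · ADDLE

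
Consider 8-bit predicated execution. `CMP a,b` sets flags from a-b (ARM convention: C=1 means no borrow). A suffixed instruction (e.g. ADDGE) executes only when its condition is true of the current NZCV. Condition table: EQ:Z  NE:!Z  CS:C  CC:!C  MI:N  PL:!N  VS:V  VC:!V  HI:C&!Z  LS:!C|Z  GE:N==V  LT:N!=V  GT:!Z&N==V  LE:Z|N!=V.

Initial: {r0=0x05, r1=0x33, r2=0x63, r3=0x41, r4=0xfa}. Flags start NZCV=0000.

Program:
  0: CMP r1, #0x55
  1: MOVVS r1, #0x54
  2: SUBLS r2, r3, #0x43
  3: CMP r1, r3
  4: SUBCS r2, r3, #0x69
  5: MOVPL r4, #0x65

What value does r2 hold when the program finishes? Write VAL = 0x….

VAL = 0xfe

0: ✓ CMP  NZCV=1000
1: · MOVVS
2: ✓ SUBLS  r2←0xfe
3: ✓ CMP  NZCV=1000
4: · SUBCS
5: · MOVPL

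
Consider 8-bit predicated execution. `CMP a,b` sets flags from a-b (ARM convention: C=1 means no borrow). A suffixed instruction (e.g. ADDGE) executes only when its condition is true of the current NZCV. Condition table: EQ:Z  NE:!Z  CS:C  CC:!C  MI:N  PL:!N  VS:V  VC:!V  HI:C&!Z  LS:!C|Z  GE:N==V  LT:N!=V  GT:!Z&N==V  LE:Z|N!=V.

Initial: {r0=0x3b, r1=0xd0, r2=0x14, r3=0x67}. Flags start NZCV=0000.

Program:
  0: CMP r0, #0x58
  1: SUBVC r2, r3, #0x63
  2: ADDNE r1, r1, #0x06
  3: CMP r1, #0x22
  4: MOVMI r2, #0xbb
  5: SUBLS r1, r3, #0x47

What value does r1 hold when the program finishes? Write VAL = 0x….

0: ✓ CMP  NZCV=1000
1: ✓ SUBVC  r2←0x04
2: ✓ ADDNE  r1←0xd6
3: ✓ CMP  NZCV=1010
4: ✓ MOVMI  r2←0xbb
5: · SUBLS

VAL = 0xd6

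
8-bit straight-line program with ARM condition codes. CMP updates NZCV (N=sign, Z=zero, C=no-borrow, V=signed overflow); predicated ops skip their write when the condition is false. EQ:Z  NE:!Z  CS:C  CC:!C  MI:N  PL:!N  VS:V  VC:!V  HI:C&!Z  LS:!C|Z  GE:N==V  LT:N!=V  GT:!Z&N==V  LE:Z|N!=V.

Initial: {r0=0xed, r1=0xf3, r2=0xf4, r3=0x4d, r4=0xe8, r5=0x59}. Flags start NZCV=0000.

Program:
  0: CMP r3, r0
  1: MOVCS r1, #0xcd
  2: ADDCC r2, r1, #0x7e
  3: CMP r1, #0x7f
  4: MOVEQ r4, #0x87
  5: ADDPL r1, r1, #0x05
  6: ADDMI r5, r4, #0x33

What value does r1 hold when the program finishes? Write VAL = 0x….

VAL = 0xf8

[0] flags=0000 → (cmp)
[1] flags=0000 CS?F → skip
[2] flags=0000 CC?T → r2=0x71
[3] flags=0011 → (cmp)
[4] flags=0011 EQ?F → skip
[5] flags=0011 PL?T → r1=0xf8
[6] flags=0011 MI?F → skip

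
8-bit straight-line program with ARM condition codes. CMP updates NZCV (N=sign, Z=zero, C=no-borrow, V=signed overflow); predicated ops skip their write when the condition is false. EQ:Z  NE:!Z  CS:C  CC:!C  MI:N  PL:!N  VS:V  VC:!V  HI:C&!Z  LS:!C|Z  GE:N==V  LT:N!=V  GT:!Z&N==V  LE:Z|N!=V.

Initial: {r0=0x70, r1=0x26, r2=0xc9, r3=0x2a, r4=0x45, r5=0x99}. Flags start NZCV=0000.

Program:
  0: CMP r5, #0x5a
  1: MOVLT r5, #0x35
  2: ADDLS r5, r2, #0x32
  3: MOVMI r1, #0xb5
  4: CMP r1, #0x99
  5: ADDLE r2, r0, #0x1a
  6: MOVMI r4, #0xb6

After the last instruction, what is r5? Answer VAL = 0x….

0: ✓ CMP  NZCV=0011
1: ✓ MOVLT  r5←0x35
2: · ADDLS
3: · MOVMI
4: ✓ CMP  NZCV=1001
5: · ADDLE
6: ✓ MOVMI  r4←0xb6

VAL = 0x35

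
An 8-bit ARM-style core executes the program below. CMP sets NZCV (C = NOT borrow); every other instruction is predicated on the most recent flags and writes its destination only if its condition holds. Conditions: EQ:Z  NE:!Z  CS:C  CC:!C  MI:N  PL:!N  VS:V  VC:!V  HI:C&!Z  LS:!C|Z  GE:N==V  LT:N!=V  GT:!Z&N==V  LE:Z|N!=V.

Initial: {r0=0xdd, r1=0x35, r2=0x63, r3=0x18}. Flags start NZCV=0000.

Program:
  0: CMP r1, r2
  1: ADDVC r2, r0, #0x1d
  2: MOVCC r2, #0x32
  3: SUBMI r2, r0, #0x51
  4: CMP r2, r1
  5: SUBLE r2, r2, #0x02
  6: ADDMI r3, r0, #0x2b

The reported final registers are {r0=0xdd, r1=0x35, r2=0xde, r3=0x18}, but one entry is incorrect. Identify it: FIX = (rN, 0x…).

0: ✓ CMP  NZCV=1000
1: ✓ ADDVC  r2←0xfa
2: ✓ MOVCC  r2←0x32
3: ✓ SUBMI  r2←0x8c
4: ✓ CMP  NZCV=0011
5: ✓ SUBLE  r2←0x8a
6: · ADDMI

FIX = (r2, 0x8a)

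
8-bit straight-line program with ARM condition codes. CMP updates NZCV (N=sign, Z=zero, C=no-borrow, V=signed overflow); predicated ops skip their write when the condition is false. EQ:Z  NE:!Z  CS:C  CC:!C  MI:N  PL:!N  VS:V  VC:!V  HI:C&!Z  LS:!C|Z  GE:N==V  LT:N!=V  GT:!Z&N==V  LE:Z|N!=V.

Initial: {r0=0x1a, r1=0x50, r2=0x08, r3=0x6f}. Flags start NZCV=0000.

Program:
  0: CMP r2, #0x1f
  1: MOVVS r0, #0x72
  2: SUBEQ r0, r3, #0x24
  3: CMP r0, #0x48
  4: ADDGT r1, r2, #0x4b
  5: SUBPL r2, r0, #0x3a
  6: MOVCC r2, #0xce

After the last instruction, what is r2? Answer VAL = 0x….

[0] flags=1000 → (cmp)
[1] flags=1000 VS?F → skip
[2] flags=1000 EQ?F → skip
[3] flags=1000 → (cmp)
[4] flags=1000 GT?F → skip
[5] flags=1000 PL?F → skip
[6] flags=1000 CC?T → r2=0xce

VAL = 0xce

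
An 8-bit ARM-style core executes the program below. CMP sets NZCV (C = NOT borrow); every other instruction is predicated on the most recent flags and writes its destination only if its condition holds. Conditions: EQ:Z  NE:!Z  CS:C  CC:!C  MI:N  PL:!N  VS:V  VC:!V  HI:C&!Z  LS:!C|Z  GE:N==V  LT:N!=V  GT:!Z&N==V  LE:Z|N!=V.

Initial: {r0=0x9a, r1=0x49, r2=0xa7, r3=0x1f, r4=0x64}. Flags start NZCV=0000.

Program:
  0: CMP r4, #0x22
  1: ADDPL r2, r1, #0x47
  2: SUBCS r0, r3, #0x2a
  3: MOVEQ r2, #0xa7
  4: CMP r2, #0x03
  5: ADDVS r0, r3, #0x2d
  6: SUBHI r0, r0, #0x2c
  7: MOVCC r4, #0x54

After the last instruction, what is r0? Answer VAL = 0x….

VAL = 0xc9

[0] flags=0010 → (cmp)
[1] flags=0010 PL?T → r2=0x90
[2] flags=0010 CS?T → r0=0xf5
[3] flags=0010 EQ?F → skip
[4] flags=1010 → (cmp)
[5] flags=1010 VS?F → skip
[6] flags=1010 HI?T → r0=0xc9
[7] flags=1010 CC?F → skip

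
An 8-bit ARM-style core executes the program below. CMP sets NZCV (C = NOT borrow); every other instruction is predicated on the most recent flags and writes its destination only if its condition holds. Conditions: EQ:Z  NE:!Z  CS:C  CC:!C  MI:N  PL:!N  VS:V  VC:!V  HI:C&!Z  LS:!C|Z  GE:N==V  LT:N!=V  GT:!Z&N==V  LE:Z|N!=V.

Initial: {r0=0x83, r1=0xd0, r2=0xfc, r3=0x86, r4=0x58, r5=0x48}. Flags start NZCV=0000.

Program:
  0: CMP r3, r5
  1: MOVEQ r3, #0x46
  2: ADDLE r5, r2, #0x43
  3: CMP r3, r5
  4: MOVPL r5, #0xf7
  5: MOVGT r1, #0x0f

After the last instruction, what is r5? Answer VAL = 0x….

0: ✓ CMP  NZCV=0011
1: · MOVEQ
2: ✓ ADDLE  r5←0x3f
3: ✓ CMP  NZCV=0011
4: ✓ MOVPL  r5←0xf7
5: · MOVGT

VAL = 0xf7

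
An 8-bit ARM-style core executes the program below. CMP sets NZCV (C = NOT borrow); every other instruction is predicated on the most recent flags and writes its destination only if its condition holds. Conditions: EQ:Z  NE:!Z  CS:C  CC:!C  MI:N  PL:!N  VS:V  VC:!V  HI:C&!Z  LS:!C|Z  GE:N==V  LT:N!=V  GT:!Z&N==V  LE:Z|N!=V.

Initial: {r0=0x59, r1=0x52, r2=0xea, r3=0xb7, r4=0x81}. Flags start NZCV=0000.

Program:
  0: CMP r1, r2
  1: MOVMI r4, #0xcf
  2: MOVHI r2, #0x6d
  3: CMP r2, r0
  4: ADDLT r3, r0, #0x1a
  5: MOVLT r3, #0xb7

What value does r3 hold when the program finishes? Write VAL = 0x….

[0] flags=0000 → (cmp)
[1] flags=0000 MI?F → skip
[2] flags=0000 HI?F → skip
[3] flags=1010 → (cmp)
[4] flags=1010 LT?T → r3=0x73
[5] flags=1010 LT?T → r3=0xb7

VAL = 0xb7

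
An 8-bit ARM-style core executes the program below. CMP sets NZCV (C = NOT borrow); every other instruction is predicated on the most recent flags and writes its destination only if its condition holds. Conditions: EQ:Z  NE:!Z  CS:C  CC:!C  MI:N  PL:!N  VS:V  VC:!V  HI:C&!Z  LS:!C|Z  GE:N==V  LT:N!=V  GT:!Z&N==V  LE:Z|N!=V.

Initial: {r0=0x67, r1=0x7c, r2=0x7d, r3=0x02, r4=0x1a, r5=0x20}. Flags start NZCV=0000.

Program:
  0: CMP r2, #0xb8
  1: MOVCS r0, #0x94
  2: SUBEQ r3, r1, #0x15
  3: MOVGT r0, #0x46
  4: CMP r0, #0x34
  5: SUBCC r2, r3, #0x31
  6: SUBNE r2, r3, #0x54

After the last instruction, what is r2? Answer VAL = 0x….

[0] flags=1001 → (cmp)
[1] flags=1001 CS?F → skip
[2] flags=1001 EQ?F → skip
[3] flags=1001 GT?T → r0=0x46
[4] flags=0010 → (cmp)
[5] flags=0010 CC?F → skip
[6] flags=0010 NE?T → r2=0xae

VAL = 0xae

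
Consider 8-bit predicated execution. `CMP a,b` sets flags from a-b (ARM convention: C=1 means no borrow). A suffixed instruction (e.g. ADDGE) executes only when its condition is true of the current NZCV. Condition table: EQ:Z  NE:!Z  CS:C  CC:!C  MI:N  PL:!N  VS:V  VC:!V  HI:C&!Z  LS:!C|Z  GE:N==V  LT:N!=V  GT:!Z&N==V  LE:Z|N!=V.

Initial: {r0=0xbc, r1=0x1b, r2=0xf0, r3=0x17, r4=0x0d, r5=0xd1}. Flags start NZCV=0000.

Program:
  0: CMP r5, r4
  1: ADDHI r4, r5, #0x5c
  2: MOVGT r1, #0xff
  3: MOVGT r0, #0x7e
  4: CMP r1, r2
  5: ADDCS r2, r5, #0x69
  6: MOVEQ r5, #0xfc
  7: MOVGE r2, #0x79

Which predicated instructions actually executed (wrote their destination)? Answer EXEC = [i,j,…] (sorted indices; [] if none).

EXEC = [1,7]

0: ✓ CMP  NZCV=1010
1: ✓ ADDHI  r4←0x2d
2: · MOVGT
3: · MOVGT
4: ✓ CMP  NZCV=0000
5: · ADDCS
6: · MOVEQ
7: ✓ MOVGE  r2←0x79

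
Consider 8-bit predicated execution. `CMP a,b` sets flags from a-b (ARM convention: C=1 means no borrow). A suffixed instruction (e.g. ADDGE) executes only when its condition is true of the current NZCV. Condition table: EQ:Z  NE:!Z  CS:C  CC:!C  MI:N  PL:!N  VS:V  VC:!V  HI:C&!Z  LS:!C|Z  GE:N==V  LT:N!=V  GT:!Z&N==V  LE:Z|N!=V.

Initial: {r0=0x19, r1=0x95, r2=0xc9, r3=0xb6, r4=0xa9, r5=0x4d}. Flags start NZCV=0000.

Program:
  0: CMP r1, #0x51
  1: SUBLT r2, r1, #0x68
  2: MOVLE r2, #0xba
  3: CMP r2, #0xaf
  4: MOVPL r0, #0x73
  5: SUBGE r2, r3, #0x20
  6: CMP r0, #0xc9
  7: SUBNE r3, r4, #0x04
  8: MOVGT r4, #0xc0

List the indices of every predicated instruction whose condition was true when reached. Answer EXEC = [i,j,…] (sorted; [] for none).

EXEC = [1,2,4,5,7,8]

[0] flags=0011 → (cmp)
[1] flags=0011 LT?T → r2=0x2d
[2] flags=0011 LE?T → r2=0xba
[3] flags=0010 → (cmp)
[4] flags=0010 PL?T → r0=0x73
[5] flags=0010 GE?T → r2=0x96
[6] flags=1001 → (cmp)
[7] flags=1001 NE?T → r3=0xa5
[8] flags=1001 GT?T → r4=0xc0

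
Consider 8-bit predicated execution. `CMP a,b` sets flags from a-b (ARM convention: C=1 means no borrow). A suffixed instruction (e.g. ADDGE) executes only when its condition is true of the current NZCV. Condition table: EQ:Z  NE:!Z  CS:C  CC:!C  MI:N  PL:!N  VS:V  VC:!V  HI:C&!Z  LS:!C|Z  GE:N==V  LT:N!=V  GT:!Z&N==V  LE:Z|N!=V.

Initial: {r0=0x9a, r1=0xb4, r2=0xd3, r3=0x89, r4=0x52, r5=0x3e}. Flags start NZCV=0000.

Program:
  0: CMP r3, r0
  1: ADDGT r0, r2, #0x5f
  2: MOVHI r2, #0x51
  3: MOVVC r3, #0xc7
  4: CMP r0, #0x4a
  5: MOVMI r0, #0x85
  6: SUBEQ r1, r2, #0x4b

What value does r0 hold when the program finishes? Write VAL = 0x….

VAL = 0x9a

[0] flags=1000 → (cmp)
[1] flags=1000 GT?F → skip
[2] flags=1000 HI?F → skip
[3] flags=1000 VC?T → r3=0xc7
[4] flags=0011 → (cmp)
[5] flags=0011 MI?F → skip
[6] flags=0011 EQ?F → skip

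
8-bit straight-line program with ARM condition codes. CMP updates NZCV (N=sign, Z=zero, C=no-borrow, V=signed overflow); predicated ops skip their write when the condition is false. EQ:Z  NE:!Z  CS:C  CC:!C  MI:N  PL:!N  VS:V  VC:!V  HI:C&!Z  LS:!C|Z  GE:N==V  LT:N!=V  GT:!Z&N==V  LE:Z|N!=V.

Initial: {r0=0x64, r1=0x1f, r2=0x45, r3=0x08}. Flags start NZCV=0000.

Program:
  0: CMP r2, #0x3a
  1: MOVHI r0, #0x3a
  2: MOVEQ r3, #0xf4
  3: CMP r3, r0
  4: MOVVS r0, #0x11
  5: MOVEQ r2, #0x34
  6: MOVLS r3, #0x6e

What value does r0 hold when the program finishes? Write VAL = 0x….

VAL = 0x3a

[0] flags=0010 → (cmp)
[1] flags=0010 HI?T → r0=0x3a
[2] flags=0010 EQ?F → skip
[3] flags=1000 → (cmp)
[4] flags=1000 VS?F → skip
[5] flags=1000 EQ?F → skip
[6] flags=1000 LS?T → r3=0x6e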